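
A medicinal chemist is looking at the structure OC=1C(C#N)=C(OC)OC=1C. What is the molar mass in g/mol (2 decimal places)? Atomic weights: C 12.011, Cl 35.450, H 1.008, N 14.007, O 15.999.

First, the molecular formula is C7H7NO3 (counting implicit H from valence).
  C: 7 × 12.011 = 84.077
  H: 7 × 1.008 = 7.056
  N: 1 × 14.007 = 14.007
  O: 3 × 15.999 = 47.997
Sum: 7×12.011 + 7×1.008 + 1×14.007 + 3×15.999 = 153.137 → 153.14 g/mol.

153.14 g/mol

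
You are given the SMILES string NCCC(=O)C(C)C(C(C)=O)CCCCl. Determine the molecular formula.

C11H20ClNO2

Walk through each heavy atom and fill implicit hydrogens from standard valence (C 4, N 3, O 2, S 2, halogen 1):
  atom 1: N, bond orders sum to 1 (valence 3) → 2 H
  atom 2: C, bond orders sum to 2 (valence 4) → 2 H
  atom 3: C, bond orders sum to 2 (valence 4) → 2 H
  atom 4: C, bond orders sum to 4 (valence 4) → 0 H
  atom 5: O, bond orders sum to 2 (valence 2) → 0 H
  atom 6: C, bond orders sum to 3 (valence 4) → 1 H
  atom 7: C, bond orders sum to 1 (valence 4) → 3 H
  atom 8: C, bond orders sum to 3 (valence 4) → 1 H
  atom 9: C, bond orders sum to 4 (valence 4) → 0 H
  atom 10: C, bond orders sum to 1 (valence 4) → 3 H
  atom 11: O, bond orders sum to 2 (valence 2) → 0 H
  atom 12: C, bond orders sum to 2 (valence 4) → 2 H
  atom 13: C, bond orders sum to 2 (valence 4) → 2 H
  atom 14: C, bond orders sum to 2 (valence 4) → 2 H
  atom 15: Cl (halogen, monovalent) → 0 H
Totals → C:11, H:20, Cl:1, N:1, O:2.
In Hill order: C11H20ClNO2.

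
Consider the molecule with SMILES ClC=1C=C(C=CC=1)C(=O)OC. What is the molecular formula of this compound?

C8H7ClO2

Walk through each heavy atom and fill implicit hydrogens from standard valence (C 4, N 3, O 2, S 2, halogen 1):
  atom 1: Cl (halogen, monovalent) → 0 H
  atom 2: C, bond orders sum to 4 (valence 4) → 0 H
  atom 3: C, bond orders sum to 3 (valence 4) → 1 H
  atom 4: C, bond orders sum to 4 (valence 4) → 0 H
  atom 5: C, bond orders sum to 3 (valence 4) → 1 H
  atom 6: C, bond orders sum to 3 (valence 4) → 1 H
  atom 7: C, bond orders sum to 3 (valence 4) → 1 H
  atom 8: C, bond orders sum to 4 (valence 4) → 0 H
  atom 9: O, bond orders sum to 2 (valence 2) → 0 H
  atom 10: O, bond orders sum to 2 (valence 2) → 0 H
  atom 11: C, bond orders sum to 1 (valence 4) → 3 H
Totals → C:8, H:7, Cl:1, O:2.
In Hill order: C8H7ClO2.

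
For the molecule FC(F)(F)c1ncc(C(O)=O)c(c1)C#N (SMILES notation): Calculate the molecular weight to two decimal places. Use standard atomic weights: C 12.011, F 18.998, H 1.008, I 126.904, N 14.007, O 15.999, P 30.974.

First, the molecular formula is C8H3F3N2O2 (counting implicit H from valence).
  C: 8 × 12.011 = 96.088
  F: 3 × 18.998 = 56.994
  H: 3 × 1.008 = 3.024
  N: 2 × 14.007 = 28.014
  O: 2 × 15.999 = 31.998
Sum: 8×12.011 + 3×18.998 + 3×1.008 + 2×14.007 + 2×15.999 = 216.118 → 216.12 g/mol.

216.12 g/mol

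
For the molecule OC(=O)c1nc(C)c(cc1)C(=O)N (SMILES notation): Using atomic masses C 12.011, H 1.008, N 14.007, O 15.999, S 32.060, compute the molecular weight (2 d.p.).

First, the molecular formula is C8H8N2O3 (counting implicit H from valence).
  C: 8 × 12.011 = 96.088
  H: 8 × 1.008 = 8.064
  N: 2 × 14.007 = 28.014
  O: 3 × 15.999 = 47.997
Sum: 8×12.011 + 8×1.008 + 2×14.007 + 3×15.999 = 180.163 → 180.16 g/mol.

180.16 g/mol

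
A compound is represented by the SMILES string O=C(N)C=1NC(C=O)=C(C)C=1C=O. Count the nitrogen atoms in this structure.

Scan the SMILES for N atoms (remember two-letter symbols like Cl and Br are single atoms).
Nitrogen count: 2.

2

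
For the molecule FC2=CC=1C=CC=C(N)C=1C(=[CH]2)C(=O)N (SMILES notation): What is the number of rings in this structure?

In SMILES, each pair of matching ring-closure digits denotes one ring-closing bond; the number of such bonds equals the number of independent rings.
Ring-closure bonds here: 2.

2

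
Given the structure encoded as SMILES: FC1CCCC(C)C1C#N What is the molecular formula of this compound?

C8H12FN

Walk through each heavy atom and fill implicit hydrogens from standard valence (C 4, N 3, O 2, S 2, halogen 1):
  atom 1: F (halogen, monovalent) → 0 H
  atom 2: C, bond orders sum to 3 (valence 4) → 1 H
  atom 3: C, bond orders sum to 2 (valence 4) → 2 H
  atom 4: C, bond orders sum to 2 (valence 4) → 2 H
  atom 5: C, bond orders sum to 2 (valence 4) → 2 H
  atom 6: C, bond orders sum to 3 (valence 4) → 1 H
  atom 7: C, bond orders sum to 1 (valence 4) → 3 H
  atom 8: C, bond orders sum to 3 (valence 4) → 1 H
  atom 9: C, bond orders sum to 4 (valence 4) → 0 H
  atom 10: N, bond orders sum to 3 (valence 3) → 0 H
Totals → C:8, H:12, F:1, N:1.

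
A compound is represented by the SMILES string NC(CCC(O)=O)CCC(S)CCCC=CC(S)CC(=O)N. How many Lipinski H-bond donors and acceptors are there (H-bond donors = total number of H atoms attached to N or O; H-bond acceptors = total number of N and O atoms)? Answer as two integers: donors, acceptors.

Donors: find every N or O and count the H atoms it carries.
  atom 1 (N): bond orders sum to 1 → 2 H
  atom 6 (O): bond orders sum to 1 → 1 H
  atom 7 (O): bond orders sum to 2 → 0 H
  atom 21 (O): bond orders sum to 2 → 0 H
  atom 22 (N): bond orders sum to 1 → 2 H
Lipinski HBD = 5.
Acceptors: N atoms = 2, O atoms = 3 → HBA = 5.

5, 5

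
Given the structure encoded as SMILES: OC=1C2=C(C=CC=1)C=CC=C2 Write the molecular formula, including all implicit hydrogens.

C10H8O

Walk through each heavy atom and fill implicit hydrogens from standard valence (C 4, N 3, O 2, S 2, halogen 1):
  atom 1: O, bond orders sum to 1 (valence 2) → 1 H
  atom 2: C, bond orders sum to 4 (valence 4) → 0 H
  atom 3: C, bond orders sum to 4 (valence 4) → 0 H
  atom 4: C, bond orders sum to 4 (valence 4) → 0 H
  atom 5: C, bond orders sum to 3 (valence 4) → 1 H
  atom 6: C, bond orders sum to 3 (valence 4) → 1 H
  atom 7: C, bond orders sum to 3 (valence 4) → 1 H
  atom 8: C, bond orders sum to 3 (valence 4) → 1 H
  atom 9: C, bond orders sum to 3 (valence 4) → 1 H
  atom 10: C, bond orders sum to 3 (valence 4) → 1 H
  atom 11: C, bond orders sum to 3 (valence 4) → 1 H
Totals → C:10, H:8, O:1.
In Hill order: C10H8O.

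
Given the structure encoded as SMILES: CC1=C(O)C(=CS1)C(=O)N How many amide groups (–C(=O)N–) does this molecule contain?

The amide motif appears at heavy-atom position 8 in the SMILES.
Other groups present: 1 hydroxyl.
Amide count: 1.

1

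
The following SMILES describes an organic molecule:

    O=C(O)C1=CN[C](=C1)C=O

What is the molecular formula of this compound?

Walk through each heavy atom and fill implicit hydrogens from standard valence (C 4, N 3, O 2, S 2, halogen 1):
  atom 1: O, bond orders sum to 2 (valence 2) → 0 H
  atom 2: C, bond orders sum to 4 (valence 4) → 0 H
  atom 3: O, bond orders sum to 1 (valence 2) → 1 H
  atom 4: C, bond orders sum to 4 (valence 4) → 0 H
  atom 5: C, bond orders sum to 3 (valence 4) → 1 H
  atom 6: N, bond orders sum to 2 (valence 3) → 1 H
  atom 7: C with explicit H count 0
  atom 8: C, bond orders sum to 3 (valence 4) → 1 H
  atom 9: C, bond orders sum to 3 (valence 4) → 1 H
  atom 10: O, bond orders sum to 2 (valence 2) → 0 H
Totals → C:6, H:5, N:1, O:3.

C6H5NO3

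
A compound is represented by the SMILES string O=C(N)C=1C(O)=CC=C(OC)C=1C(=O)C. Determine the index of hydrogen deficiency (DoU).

6

Degree of unsaturation = (number of rings) + (number of π bonds).
Ring closures in the SMILES: 1.
π bonds: 5 double bonds (each 1 DoU) → 5 DoU from unsaturation.
Total DoU = 1 + 5 = 6.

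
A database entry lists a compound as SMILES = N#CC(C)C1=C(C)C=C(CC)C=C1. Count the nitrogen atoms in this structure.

Scan the SMILES for N atoms (remember two-letter symbols like Cl and Br are single atoms).
Nitrogen count: 1.

1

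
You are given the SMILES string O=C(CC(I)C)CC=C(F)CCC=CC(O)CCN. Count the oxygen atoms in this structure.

2

Scan the SMILES for O atoms (remember two-letter symbols like Cl and Br are single atoms).
Oxygen count: 2.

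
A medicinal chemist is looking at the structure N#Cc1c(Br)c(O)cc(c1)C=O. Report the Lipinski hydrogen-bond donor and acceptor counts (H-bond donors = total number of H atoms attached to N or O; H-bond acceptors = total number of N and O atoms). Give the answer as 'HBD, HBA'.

1, 3

Donors: find every N or O and count the H atoms it carries.
  atom 1 (N): bond orders sum to 3 → 0 H
  atom 7 (O): bond orders sum to 1 → 1 H
  atom 12 (O): bond orders sum to 2 → 0 H
Lipinski HBD = 1.
Acceptors: N atoms = 1, O atoms = 2 → HBA = 3.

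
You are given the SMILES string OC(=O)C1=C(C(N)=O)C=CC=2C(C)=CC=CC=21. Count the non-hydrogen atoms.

17

Every atom symbol written in the SMILES (organic subset) is one heavy atom; implicit H are not written.
Heavy atoms by element → C:13, N:1, O:3.
Total: 17.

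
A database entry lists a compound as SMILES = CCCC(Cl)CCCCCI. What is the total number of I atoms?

1

Scan the SMILES for I atoms (remember two-letter symbols like Cl and Br are single atoms).
Iodine count: 1.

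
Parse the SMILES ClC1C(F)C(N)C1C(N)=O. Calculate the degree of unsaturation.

2

Molecular formula: C5H8ClFN2O.
DoU = (2C + 2 + N − H − X) / 2, where X is the halogen count and O/S are ignored.
    = (2·5 + 2 + 2 − 8 − 2) / 2 = 4 / 2 = 2.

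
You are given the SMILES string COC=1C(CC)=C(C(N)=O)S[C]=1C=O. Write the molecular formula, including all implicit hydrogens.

C9H11NO3S

Walk through each heavy atom and fill implicit hydrogens from standard valence (C 4, N 3, O 2, S 2, halogen 1):
  atom 1: C, bond orders sum to 1 (valence 4) → 3 H
  atom 2: O, bond orders sum to 2 (valence 2) → 0 H
  atom 3: C, bond orders sum to 4 (valence 4) → 0 H
  atom 4: C, bond orders sum to 4 (valence 4) → 0 H
  atom 5: C, bond orders sum to 2 (valence 4) → 2 H
  atom 6: C, bond orders sum to 1 (valence 4) → 3 H
  atom 7: C, bond orders sum to 4 (valence 4) → 0 H
  atom 8: C, bond orders sum to 4 (valence 4) → 0 H
  atom 9: N, bond orders sum to 1 (valence 3) → 2 H
  atom 10: O, bond orders sum to 2 (valence 2) → 0 H
  atom 11: S, bond orders sum to 2 (valence 2) → 0 H
  atom 12: C with explicit H count 0
  atom 13: C, bond orders sum to 3 (valence 4) → 1 H
  atom 14: O, bond orders sum to 2 (valence 2) → 0 H
Totals → C:9, H:11, N:1, O:3, S:1.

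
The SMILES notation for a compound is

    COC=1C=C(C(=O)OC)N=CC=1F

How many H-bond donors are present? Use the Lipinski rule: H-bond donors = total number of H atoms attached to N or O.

Donors: find every N or O and count the H atoms it carries.
  atom 2 (O): bond orders sum to 2 → 0 H
  atom 7 (O): bond orders sum to 2 → 0 H
  atom 8 (O): bond orders sum to 2 → 0 H
  atom 10 (N): bond orders sum to 3 → 0 H
Lipinski HBD = 0.

0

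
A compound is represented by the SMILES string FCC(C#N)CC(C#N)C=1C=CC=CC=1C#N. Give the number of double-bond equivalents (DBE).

Molecular formula: C13H10FN3.
DoU = (2C + 2 + N − H − X) / 2, where X is the halogen count and O/S are ignored.
    = (2·13 + 2 + 3 − 10 − 1) / 2 = 20 / 2 = 10.

10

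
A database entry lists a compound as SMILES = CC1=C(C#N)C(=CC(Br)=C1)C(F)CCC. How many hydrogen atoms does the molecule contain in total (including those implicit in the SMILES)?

13

Walk through each heavy atom and fill implicit hydrogens from standard valence (C 4, N 3, O 2, S 2, halogen 1):
  atom 1: C, bond orders sum to 1 (valence 4) → 3 H
  atom 2: C, bond orders sum to 4 (valence 4) → 0 H
  atom 3: C, bond orders sum to 4 (valence 4) → 0 H
  atom 4: C, bond orders sum to 4 (valence 4) → 0 H
  atom 5: N, bond orders sum to 3 (valence 3) → 0 H
  atom 6: C, bond orders sum to 4 (valence 4) → 0 H
  atom 7: C, bond orders sum to 3 (valence 4) → 1 H
  atom 8: C, bond orders sum to 4 (valence 4) → 0 H
  atom 9: Br (halogen, monovalent) → 0 H
  atom 10: C, bond orders sum to 3 (valence 4) → 1 H
  atom 11: C, bond orders sum to 3 (valence 4) → 1 H
  atom 12: F (halogen, monovalent) → 0 H
  atom 13: C, bond orders sum to 2 (valence 4) → 2 H
  atom 14: C, bond orders sum to 2 (valence 4) → 2 H
  atom 15: C, bond orders sum to 1 (valence 4) → 3 H
Total hydrogens: 13.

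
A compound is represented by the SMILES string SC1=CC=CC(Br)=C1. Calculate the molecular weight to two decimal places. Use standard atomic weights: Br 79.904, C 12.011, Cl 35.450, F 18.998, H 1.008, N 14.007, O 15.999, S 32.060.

189.07 g/mol

First, the molecular formula is C6H5BrS (counting implicit H from valence).
  Br: 1 × 79.904 = 79.904
  C: 6 × 12.011 = 72.066
  H: 5 × 1.008 = 5.040
  S: 1 × 32.060 = 32.060
Sum: 1×79.904 + 6×12.011 + 5×1.008 + 1×32.060 = 189.070 → 189.07 g/mol.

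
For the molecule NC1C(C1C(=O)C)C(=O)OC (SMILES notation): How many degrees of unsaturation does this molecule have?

Molecular formula: C7H11NO3.
DoU = (2C + 2 + N − H − X) / 2, where X is the halogen count and O/S are ignored.
    = (2·7 + 2 + 1 − 11 − 0) / 2 = 6 / 2 = 3.

3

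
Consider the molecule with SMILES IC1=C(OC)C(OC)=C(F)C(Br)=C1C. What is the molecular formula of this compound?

Walk through each heavy atom and fill implicit hydrogens from standard valence (C 4, N 3, O 2, S 2, halogen 1):
  atom 1: I (halogen, monovalent) → 0 H
  atom 2: C, bond orders sum to 4 (valence 4) → 0 H
  atom 3: C, bond orders sum to 4 (valence 4) → 0 H
  atom 4: O, bond orders sum to 2 (valence 2) → 0 H
  atom 5: C, bond orders sum to 1 (valence 4) → 3 H
  atom 6: C, bond orders sum to 4 (valence 4) → 0 H
  atom 7: O, bond orders sum to 2 (valence 2) → 0 H
  atom 8: C, bond orders sum to 1 (valence 4) → 3 H
  atom 9: C, bond orders sum to 4 (valence 4) → 0 H
  atom 10: F (halogen, monovalent) → 0 H
  atom 11: C, bond orders sum to 4 (valence 4) → 0 H
  atom 12: Br (halogen, monovalent) → 0 H
  atom 13: C, bond orders sum to 4 (valence 4) → 0 H
  atom 14: C, bond orders sum to 1 (valence 4) → 3 H
Totals → C:9, H:9, Br:1, F:1, I:1, O:2.

C9H9BrFIO2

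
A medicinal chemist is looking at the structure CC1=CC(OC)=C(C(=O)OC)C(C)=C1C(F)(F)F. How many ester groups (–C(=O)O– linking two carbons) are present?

The ester motif appears at heavy-atom position 8 in the SMILES.
Other groups present: 1 ether.
Ester count: 1.

1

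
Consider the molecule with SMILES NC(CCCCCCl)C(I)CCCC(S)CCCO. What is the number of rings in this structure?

0

In SMILES, each pair of matching ring-closure digits denotes one ring-closing bond; the number of such bonds equals the number of independent rings.
Ring-closure bonds here: 0.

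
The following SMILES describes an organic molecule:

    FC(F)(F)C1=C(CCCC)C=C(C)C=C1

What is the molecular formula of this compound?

C12H15F3

Walk through each heavy atom and fill implicit hydrogens from standard valence (C 4, N 3, O 2, S 2, halogen 1):
  atom 1: F (halogen, monovalent) → 0 H
  atom 2: C, bond orders sum to 4 (valence 4) → 0 H
  atom 3: F (halogen, monovalent) → 0 H
  atom 4: F (halogen, monovalent) → 0 H
  atom 5: C, bond orders sum to 4 (valence 4) → 0 H
  atom 6: C, bond orders sum to 4 (valence 4) → 0 H
  atom 7: C, bond orders sum to 2 (valence 4) → 2 H
  atom 8: C, bond orders sum to 2 (valence 4) → 2 H
  atom 9: C, bond orders sum to 2 (valence 4) → 2 H
  atom 10: C, bond orders sum to 1 (valence 4) → 3 H
  atom 11: C, bond orders sum to 3 (valence 4) → 1 H
  atom 12: C, bond orders sum to 4 (valence 4) → 0 H
  atom 13: C, bond orders sum to 1 (valence 4) → 3 H
  atom 14: C, bond orders sum to 3 (valence 4) → 1 H
  atom 15: C, bond orders sum to 3 (valence 4) → 1 H
Totals → C:12, H:15, F:3.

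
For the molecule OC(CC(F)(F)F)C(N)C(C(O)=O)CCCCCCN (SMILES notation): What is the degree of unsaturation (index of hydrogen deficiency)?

Molecular formula: C12H23F3N2O3.
DoU = (2C + 2 + N − H − X) / 2, where X is the halogen count and O/S are ignored.
    = (2·12 + 2 + 2 − 23 − 3) / 2 = 2 / 2 = 1.

1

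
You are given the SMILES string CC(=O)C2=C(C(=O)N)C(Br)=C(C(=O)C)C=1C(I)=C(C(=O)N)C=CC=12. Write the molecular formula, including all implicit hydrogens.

Walk through each heavy atom and fill implicit hydrogens from standard valence (C 4, N 3, O 2, S 2, halogen 1):
  atom 1: C, bond orders sum to 1 (valence 4) → 3 H
  atom 2: C, bond orders sum to 4 (valence 4) → 0 H
  atom 3: O, bond orders sum to 2 (valence 2) → 0 H
  atom 4: C, bond orders sum to 4 (valence 4) → 0 H
  atom 5: C, bond orders sum to 4 (valence 4) → 0 H
  atom 6: C, bond orders sum to 4 (valence 4) → 0 H
  atom 7: O, bond orders sum to 2 (valence 2) → 0 H
  atom 8: N, bond orders sum to 1 (valence 3) → 2 H
  atom 9: C, bond orders sum to 4 (valence 4) → 0 H
  atom 10: Br (halogen, monovalent) → 0 H
  atom 11: C, bond orders sum to 4 (valence 4) → 0 H
  atom 12: C, bond orders sum to 4 (valence 4) → 0 H
  atom 13: O, bond orders sum to 2 (valence 2) → 0 H
  atom 14: C, bond orders sum to 1 (valence 4) → 3 H
  atom 15: C, bond orders sum to 4 (valence 4) → 0 H
  atom 16: C, bond orders sum to 4 (valence 4) → 0 H
  atom 17: I (halogen, monovalent) → 0 H
  atom 18: C, bond orders sum to 4 (valence 4) → 0 H
  atom 19: C, bond orders sum to 4 (valence 4) → 0 H
  atom 20: O, bond orders sum to 2 (valence 2) → 0 H
  atom 21: N, bond orders sum to 1 (valence 3) → 2 H
  atom 22: C, bond orders sum to 3 (valence 4) → 1 H
  atom 23: C, bond orders sum to 3 (valence 4) → 1 H
  atom 24: C, bond orders sum to 4 (valence 4) → 0 H
Totals → C:16, H:12, Br:1, I:1, N:2, O:4.
In Hill order: C16H12BrIN2O4.

C16H12BrIN2O4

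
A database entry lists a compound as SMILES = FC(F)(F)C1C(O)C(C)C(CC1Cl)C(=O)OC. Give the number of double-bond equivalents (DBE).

2

Degree of unsaturation = (number of rings) + (number of π bonds).
Ring closures in the SMILES: 1.
π bonds: 1 double bond (each 1 DoU) → 1 DoU from unsaturation.
Total DoU = 1 + 1 = 2.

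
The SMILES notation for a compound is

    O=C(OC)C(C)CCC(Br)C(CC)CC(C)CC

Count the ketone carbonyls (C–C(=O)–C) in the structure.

Scan the SMILES for the ketone motif — none present.
Groups that are present: 1 ester.

0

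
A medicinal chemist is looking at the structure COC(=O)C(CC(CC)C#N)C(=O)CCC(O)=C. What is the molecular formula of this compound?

C13H19NO4

Walk through each heavy atom and fill implicit hydrogens from standard valence (C 4, N 3, O 2, S 2, halogen 1):
  atom 1: C, bond orders sum to 1 (valence 4) → 3 H
  atom 2: O, bond orders sum to 2 (valence 2) → 0 H
  atom 3: C, bond orders sum to 4 (valence 4) → 0 H
  atom 4: O, bond orders sum to 2 (valence 2) → 0 H
  atom 5: C, bond orders sum to 3 (valence 4) → 1 H
  atom 6: C, bond orders sum to 2 (valence 4) → 2 H
  atom 7: C, bond orders sum to 3 (valence 4) → 1 H
  atom 8: C, bond orders sum to 2 (valence 4) → 2 H
  atom 9: C, bond orders sum to 1 (valence 4) → 3 H
  atom 10: C, bond orders sum to 4 (valence 4) → 0 H
  atom 11: N, bond orders sum to 3 (valence 3) → 0 H
  atom 12: C, bond orders sum to 4 (valence 4) → 0 H
  atom 13: O, bond orders sum to 2 (valence 2) → 0 H
  atom 14: C, bond orders sum to 2 (valence 4) → 2 H
  atom 15: C, bond orders sum to 2 (valence 4) → 2 H
  atom 16: C, bond orders sum to 4 (valence 4) → 0 H
  atom 17: O, bond orders sum to 1 (valence 2) → 1 H
  atom 18: C, bond orders sum to 2 (valence 4) → 2 H
Totals → C:13, H:19, N:1, O:4.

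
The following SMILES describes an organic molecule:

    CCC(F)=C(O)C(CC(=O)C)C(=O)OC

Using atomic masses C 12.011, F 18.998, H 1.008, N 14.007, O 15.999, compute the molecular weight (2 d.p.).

First, the molecular formula is C10H15FO4 (counting implicit H from valence).
  C: 10 × 12.011 = 120.110
  F: 1 × 18.998 = 18.998
  H: 15 × 1.008 = 15.120
  O: 4 × 15.999 = 63.996
Sum: 10×12.011 + 1×18.998 + 15×1.008 + 4×15.999 = 218.224 → 218.22 g/mol.

218.22 g/mol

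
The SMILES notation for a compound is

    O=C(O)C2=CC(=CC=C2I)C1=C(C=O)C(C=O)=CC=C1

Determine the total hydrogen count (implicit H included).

9

Walk through each heavy atom and fill implicit hydrogens from standard valence (C 4, N 3, O 2, S 2, halogen 1):
  atom 1: O, bond orders sum to 2 (valence 2) → 0 H
  atom 2: C, bond orders sum to 4 (valence 4) → 0 H
  atom 3: O, bond orders sum to 1 (valence 2) → 1 H
  atom 4: C, bond orders sum to 4 (valence 4) → 0 H
  atom 5: C, bond orders sum to 3 (valence 4) → 1 H
  atom 6: C, bond orders sum to 4 (valence 4) → 0 H
  atom 7: C, bond orders sum to 3 (valence 4) → 1 H
  atom 8: C, bond orders sum to 3 (valence 4) → 1 H
  atom 9: C, bond orders sum to 4 (valence 4) → 0 H
  atom 10: I (halogen, monovalent) → 0 H
  atom 11: C, bond orders sum to 4 (valence 4) → 0 H
  atom 12: C, bond orders sum to 4 (valence 4) → 0 H
  atom 13: C, bond orders sum to 3 (valence 4) → 1 H
  atom 14: O, bond orders sum to 2 (valence 2) → 0 H
  atom 15: C, bond orders sum to 4 (valence 4) → 0 H
  atom 16: C, bond orders sum to 3 (valence 4) → 1 H
  atom 17: O, bond orders sum to 2 (valence 2) → 0 H
  atom 18: C, bond orders sum to 3 (valence 4) → 1 H
  atom 19: C, bond orders sum to 3 (valence 4) → 1 H
  atom 20: C, bond orders sum to 3 (valence 4) → 1 H
Total hydrogens: 9.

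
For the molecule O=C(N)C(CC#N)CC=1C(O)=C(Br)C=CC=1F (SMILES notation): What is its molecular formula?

C11H10BrFN2O2

Walk through each heavy atom and fill implicit hydrogens from standard valence (C 4, N 3, O 2, S 2, halogen 1):
  atom 1: O, bond orders sum to 2 (valence 2) → 0 H
  atom 2: C, bond orders sum to 4 (valence 4) → 0 H
  atom 3: N, bond orders sum to 1 (valence 3) → 2 H
  atom 4: C, bond orders sum to 3 (valence 4) → 1 H
  atom 5: C, bond orders sum to 2 (valence 4) → 2 H
  atom 6: C, bond orders sum to 4 (valence 4) → 0 H
  atom 7: N, bond orders sum to 3 (valence 3) → 0 H
  atom 8: C, bond orders sum to 2 (valence 4) → 2 H
  atom 9: C, bond orders sum to 4 (valence 4) → 0 H
  atom 10: C, bond orders sum to 4 (valence 4) → 0 H
  atom 11: O, bond orders sum to 1 (valence 2) → 1 H
  atom 12: C, bond orders sum to 4 (valence 4) → 0 H
  atom 13: Br (halogen, monovalent) → 0 H
  atom 14: C, bond orders sum to 3 (valence 4) → 1 H
  atom 15: C, bond orders sum to 3 (valence 4) → 1 H
  atom 16: C, bond orders sum to 4 (valence 4) → 0 H
  atom 17: F (halogen, monovalent) → 0 H
Totals → C:11, H:10, Br:1, F:1, N:2, O:2.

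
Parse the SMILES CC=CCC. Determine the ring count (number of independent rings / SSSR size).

In SMILES, each pair of matching ring-closure digits denotes one ring-closing bond; the number of such bonds equals the number of independent rings.
Ring-closure bonds here: 0.

0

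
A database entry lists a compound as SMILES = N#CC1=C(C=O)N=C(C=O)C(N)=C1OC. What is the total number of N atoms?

3

Scan the SMILES for N atoms (remember two-letter symbols like Cl and Br are single atoms).
Nitrogen count: 3.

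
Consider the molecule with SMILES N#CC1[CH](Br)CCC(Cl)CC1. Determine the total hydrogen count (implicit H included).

Walk through each heavy atom and fill implicit hydrogens from standard valence (C 4, N 3, O 2, S 2, halogen 1):
  atom 1: N, bond orders sum to 3 (valence 3) → 0 H
  atom 2: C, bond orders sum to 4 (valence 4) → 0 H
  atom 3: C, bond orders sum to 3 (valence 4) → 1 H
  atom 4: C with explicit H count 1
  atom 5: Br (halogen, monovalent) → 0 H
  atom 6: C, bond orders sum to 2 (valence 4) → 2 H
  atom 7: C, bond orders sum to 2 (valence 4) → 2 H
  atom 8: C, bond orders sum to 3 (valence 4) → 1 H
  atom 9: Cl (halogen, monovalent) → 0 H
  atom 10: C, bond orders sum to 2 (valence 4) → 2 H
  atom 11: C, bond orders sum to 2 (valence 4) → 2 H
Total hydrogens: 11.

11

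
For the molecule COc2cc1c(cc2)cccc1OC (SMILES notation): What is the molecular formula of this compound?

C12H12O2

Walk through each heavy atom and fill implicit hydrogens from standard valence (C 4, N 3, O 2, S 2, halogen 1); for lowercase aromatic atoms, an aromatic c carries 1 H when it has two neighbours and 0 H with three, and aromatic n carries 0 H:
  atom 1: C, bond orders sum to 1 (valence 4) → 3 H
  atom 2: O, bond orders sum to 2 (valence 2) → 0 H
  atom 3: aromatic c, 3 neighbours → 0 H
  atom 4: aromatic c, 2 neighbours → 1 H
  atom 5: aromatic c, 3 neighbours → 0 H
  atom 6: aromatic c, 3 neighbours → 0 H
  atom 7: aromatic c, 2 neighbours → 1 H
  atom 8: aromatic c, 2 neighbours → 1 H
  atom 9: aromatic c, 2 neighbours → 1 H
  atom 10: aromatic c, 2 neighbours → 1 H
  atom 11: aromatic c, 2 neighbours → 1 H
  atom 12: aromatic c, 3 neighbours → 0 H
  atom 13: O, bond orders sum to 2 (valence 2) → 0 H
  atom 14: C, bond orders sum to 1 (valence 4) → 3 H
Totals → C:12, H:12, O:2.
In Hill order: C12H12O2.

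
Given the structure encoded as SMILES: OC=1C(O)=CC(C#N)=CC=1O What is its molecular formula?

Walk through each heavy atom and fill implicit hydrogens from standard valence (C 4, N 3, O 2, S 2, halogen 1):
  atom 1: O, bond orders sum to 1 (valence 2) → 1 H
  atom 2: C, bond orders sum to 4 (valence 4) → 0 H
  atom 3: C, bond orders sum to 4 (valence 4) → 0 H
  atom 4: O, bond orders sum to 1 (valence 2) → 1 H
  atom 5: C, bond orders sum to 3 (valence 4) → 1 H
  atom 6: C, bond orders sum to 4 (valence 4) → 0 H
  atom 7: C, bond orders sum to 4 (valence 4) → 0 H
  atom 8: N, bond orders sum to 3 (valence 3) → 0 H
  atom 9: C, bond orders sum to 3 (valence 4) → 1 H
  atom 10: C, bond orders sum to 4 (valence 4) → 0 H
  atom 11: O, bond orders sum to 1 (valence 2) → 1 H
Totals → C:7, H:5, N:1, O:3.

C7H5NO3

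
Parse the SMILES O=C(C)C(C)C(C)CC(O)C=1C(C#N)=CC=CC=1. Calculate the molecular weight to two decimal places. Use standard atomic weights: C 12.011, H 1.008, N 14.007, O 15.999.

245.32 g/mol

First, the molecular formula is C15H19NO2 (counting implicit H from valence).
  C: 15 × 12.011 = 180.165
  H: 19 × 1.008 = 19.152
  N: 1 × 14.007 = 14.007
  O: 2 × 15.999 = 31.998
Sum: 15×12.011 + 19×1.008 + 1×14.007 + 2×15.999 = 245.322 → 245.32 g/mol.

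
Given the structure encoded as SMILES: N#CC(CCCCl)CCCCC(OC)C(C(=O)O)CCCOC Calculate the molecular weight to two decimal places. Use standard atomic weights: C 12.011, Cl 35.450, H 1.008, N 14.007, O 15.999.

First, the molecular formula is C17H30ClNO4 (counting implicit H from valence).
  C: 17 × 12.011 = 204.187
  Cl: 1 × 35.450 = 35.450
  H: 30 × 1.008 = 30.240
  N: 1 × 14.007 = 14.007
  O: 4 × 15.999 = 63.996
Sum: 17×12.011 + 1×35.450 + 30×1.008 + 1×14.007 + 4×15.999 = 347.880 → 347.88 g/mol.

347.88 g/mol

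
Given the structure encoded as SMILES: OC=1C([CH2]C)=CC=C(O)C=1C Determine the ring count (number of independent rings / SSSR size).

In SMILES, each pair of matching ring-closure digits denotes one ring-closing bond; the number of such bonds equals the number of independent rings.
Ring-closure bonds here: 1.

1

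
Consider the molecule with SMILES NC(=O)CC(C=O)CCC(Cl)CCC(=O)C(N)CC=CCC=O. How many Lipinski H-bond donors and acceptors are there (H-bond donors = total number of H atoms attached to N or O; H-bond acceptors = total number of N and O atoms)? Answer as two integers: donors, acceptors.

4, 6

Donors: find every N or O and count the H atoms it carries.
  atom 1 (N): bond orders sum to 1 → 2 H
  atom 3 (O): bond orders sum to 2 → 0 H
  atom 7 (O): bond orders sum to 2 → 0 H
  atom 15 (O): bond orders sum to 2 → 0 H
  atom 17 (N): bond orders sum to 1 → 2 H
  atom 23 (O): bond orders sum to 2 → 0 H
Lipinski HBD = 4.
Acceptors: N atoms = 2, O atoms = 4 → HBA = 6.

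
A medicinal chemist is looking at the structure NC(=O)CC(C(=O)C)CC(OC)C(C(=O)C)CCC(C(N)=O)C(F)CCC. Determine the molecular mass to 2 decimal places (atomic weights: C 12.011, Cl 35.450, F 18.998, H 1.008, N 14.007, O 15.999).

First, the molecular formula is C19H33FN2O5 (counting implicit H from valence).
  C: 19 × 12.011 = 228.209
  F: 1 × 18.998 = 18.998
  H: 33 × 1.008 = 33.264
  N: 2 × 14.007 = 28.014
  O: 5 × 15.999 = 79.995
Sum: 19×12.011 + 1×18.998 + 33×1.008 + 2×14.007 + 5×15.999 = 388.480 → 388.48 g/mol.

388.48 g/mol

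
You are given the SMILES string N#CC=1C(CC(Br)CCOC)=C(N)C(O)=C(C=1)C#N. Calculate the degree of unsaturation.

8

Degree of unsaturation = (number of rings) + (number of π bonds).
Ring closures in the SMILES: 1.
π bonds: 3 double bonds (each 1 DoU), 2 triple bonds (each 2 DoU) → 7 DoU from unsaturation.
Total DoU = 1 + 7 = 8.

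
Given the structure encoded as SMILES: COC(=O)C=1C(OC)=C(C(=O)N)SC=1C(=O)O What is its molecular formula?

Walk through each heavy atom and fill implicit hydrogens from standard valence (C 4, N 3, O 2, S 2, halogen 1):
  atom 1: C, bond orders sum to 1 (valence 4) → 3 H
  atom 2: O, bond orders sum to 2 (valence 2) → 0 H
  atom 3: C, bond orders sum to 4 (valence 4) → 0 H
  atom 4: O, bond orders sum to 2 (valence 2) → 0 H
  atom 5: C, bond orders sum to 4 (valence 4) → 0 H
  atom 6: C, bond orders sum to 4 (valence 4) → 0 H
  atom 7: O, bond orders sum to 2 (valence 2) → 0 H
  atom 8: C, bond orders sum to 1 (valence 4) → 3 H
  atom 9: C, bond orders sum to 4 (valence 4) → 0 H
  atom 10: C, bond orders sum to 4 (valence 4) → 0 H
  atom 11: O, bond orders sum to 2 (valence 2) → 0 H
  atom 12: N, bond orders sum to 1 (valence 3) → 2 H
  atom 13: S, bond orders sum to 2 (valence 2) → 0 H
  atom 14: C, bond orders sum to 4 (valence 4) → 0 H
  atom 15: C, bond orders sum to 4 (valence 4) → 0 H
  atom 16: O, bond orders sum to 2 (valence 2) → 0 H
  atom 17: O, bond orders sum to 1 (valence 2) → 1 H
Totals → C:9, H:9, N:1, O:6, S:1.
In Hill order: C9H9NO6S.

C9H9NO6S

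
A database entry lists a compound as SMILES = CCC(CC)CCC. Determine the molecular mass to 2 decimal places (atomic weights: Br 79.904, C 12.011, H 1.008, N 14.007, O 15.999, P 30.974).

114.23 g/mol

First, the molecular formula is C8H18 (counting implicit H from valence).
  C: 8 × 12.011 = 96.088
  H: 18 × 1.008 = 18.144
Sum: 8×12.011 + 18×1.008 = 114.232 → 114.23 g/mol.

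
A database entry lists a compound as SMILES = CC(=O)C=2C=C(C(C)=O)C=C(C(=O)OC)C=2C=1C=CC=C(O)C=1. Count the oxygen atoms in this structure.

5

Scan the SMILES for O atoms (remember two-letter symbols like Cl and Br are single atoms).
Oxygen count: 5.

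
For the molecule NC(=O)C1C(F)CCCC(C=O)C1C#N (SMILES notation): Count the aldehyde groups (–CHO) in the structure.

1

The aldehyde motif appears at heavy-atom position 11 in the SMILES.
Other groups present: 1 amide, 1 nitrile.
Aldehyde count: 1.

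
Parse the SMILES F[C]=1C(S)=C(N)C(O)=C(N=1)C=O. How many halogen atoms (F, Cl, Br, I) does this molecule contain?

1

Halogen atoms appear at heavy-atom position 1 (1×F).
Other groups present: 1 aldehyde, 1 hydroxyl, 1 primary amine, 1 thiol.
Halogen count: 1.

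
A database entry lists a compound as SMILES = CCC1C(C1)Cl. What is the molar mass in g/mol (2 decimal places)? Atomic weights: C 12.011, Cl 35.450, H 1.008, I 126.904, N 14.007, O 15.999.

First, the molecular formula is C5H9Cl (counting implicit H from valence).
  C: 5 × 12.011 = 60.055
  Cl: 1 × 35.450 = 35.450
  H: 9 × 1.008 = 9.072
Sum: 5×12.011 + 1×35.450 + 9×1.008 = 104.577 → 104.58 g/mol.

104.58 g/mol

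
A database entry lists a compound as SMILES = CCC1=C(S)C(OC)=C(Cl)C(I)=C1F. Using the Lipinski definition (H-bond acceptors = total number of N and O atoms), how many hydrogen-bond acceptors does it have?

N atoms: 0; O atoms: 1.
Lipinski HBA = 0 + 1 = 1.

1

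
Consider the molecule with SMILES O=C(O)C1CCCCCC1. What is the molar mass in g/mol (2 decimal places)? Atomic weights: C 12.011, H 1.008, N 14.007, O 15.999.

First, the molecular formula is C8H14O2 (counting implicit H from valence).
  C: 8 × 12.011 = 96.088
  H: 14 × 1.008 = 14.112
  O: 2 × 15.999 = 31.998
Sum: 8×12.011 + 14×1.008 + 2×15.999 = 142.198 → 142.20 g/mol.

142.20 g/mol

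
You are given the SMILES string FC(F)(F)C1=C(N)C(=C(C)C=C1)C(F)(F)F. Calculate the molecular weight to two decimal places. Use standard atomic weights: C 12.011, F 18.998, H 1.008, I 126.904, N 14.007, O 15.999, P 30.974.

First, the molecular formula is C9H7F6N (counting implicit H from valence).
  C: 9 × 12.011 = 108.099
  F: 6 × 18.998 = 113.988
  H: 7 × 1.008 = 7.056
  N: 1 × 14.007 = 14.007
Sum: 9×12.011 + 6×18.998 + 7×1.008 + 1×14.007 = 243.150 → 243.15 g/mol.

243.15 g/mol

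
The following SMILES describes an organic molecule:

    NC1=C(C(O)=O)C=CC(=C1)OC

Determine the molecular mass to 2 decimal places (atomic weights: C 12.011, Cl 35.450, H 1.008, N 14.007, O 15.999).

167.16 g/mol

First, the molecular formula is C8H9NO3 (counting implicit H from valence).
  C: 8 × 12.011 = 96.088
  H: 9 × 1.008 = 9.072
  N: 1 × 14.007 = 14.007
  O: 3 × 15.999 = 47.997
Sum: 8×12.011 + 9×1.008 + 1×14.007 + 3×15.999 = 167.164 → 167.16 g/mol.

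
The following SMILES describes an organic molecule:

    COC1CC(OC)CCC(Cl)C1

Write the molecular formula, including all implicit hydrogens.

C9H17ClO2

Walk through each heavy atom and fill implicit hydrogens from standard valence (C 4, N 3, O 2, S 2, halogen 1):
  atom 1: C, bond orders sum to 1 (valence 4) → 3 H
  atom 2: O, bond orders sum to 2 (valence 2) → 0 H
  atom 3: C, bond orders sum to 3 (valence 4) → 1 H
  atom 4: C, bond orders sum to 2 (valence 4) → 2 H
  atom 5: C, bond orders sum to 3 (valence 4) → 1 H
  atom 6: O, bond orders sum to 2 (valence 2) → 0 H
  atom 7: C, bond orders sum to 1 (valence 4) → 3 H
  atom 8: C, bond orders sum to 2 (valence 4) → 2 H
  atom 9: C, bond orders sum to 2 (valence 4) → 2 H
  atom 10: C, bond orders sum to 3 (valence 4) → 1 H
  atom 11: Cl (halogen, monovalent) → 0 H
  atom 12: C, bond orders sum to 2 (valence 4) → 2 H
Totals → C:9, H:17, Cl:1, O:2.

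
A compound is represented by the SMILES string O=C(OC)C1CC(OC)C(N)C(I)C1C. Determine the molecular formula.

Walk through each heavy atom and fill implicit hydrogens from standard valence (C 4, N 3, O 2, S 2, halogen 1):
  atom 1: O, bond orders sum to 2 (valence 2) → 0 H
  atom 2: C, bond orders sum to 4 (valence 4) → 0 H
  atom 3: O, bond orders sum to 2 (valence 2) → 0 H
  atom 4: C, bond orders sum to 1 (valence 4) → 3 H
  atom 5: C, bond orders sum to 3 (valence 4) → 1 H
  atom 6: C, bond orders sum to 2 (valence 4) → 2 H
  atom 7: C, bond orders sum to 3 (valence 4) → 1 H
  atom 8: O, bond orders sum to 2 (valence 2) → 0 H
  atom 9: C, bond orders sum to 1 (valence 4) → 3 H
  atom 10: C, bond orders sum to 3 (valence 4) → 1 H
  atom 11: N, bond orders sum to 1 (valence 3) → 2 H
  atom 12: C, bond orders sum to 3 (valence 4) → 1 H
  atom 13: I (halogen, monovalent) → 0 H
  atom 14: C, bond orders sum to 3 (valence 4) → 1 H
  atom 15: C, bond orders sum to 1 (valence 4) → 3 H
Totals → C:10, H:18, I:1, N:1, O:3.

C10H18INO3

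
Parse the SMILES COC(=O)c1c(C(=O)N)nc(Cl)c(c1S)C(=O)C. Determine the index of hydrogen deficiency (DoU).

7

Molecular formula: C10H9ClN2O4S.
DoU = (2C + 2 + N − H − X) / 2, where X is the halogen count and O/S are ignored.
    = (2·10 + 2 + 2 − 9 − 1) / 2 = 14 / 2 = 7.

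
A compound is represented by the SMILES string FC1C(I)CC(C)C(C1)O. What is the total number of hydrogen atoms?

Walk through each heavy atom and fill implicit hydrogens from standard valence (C 4, N 3, O 2, S 2, halogen 1):
  atom 1: F (halogen, monovalent) → 0 H
  atom 2: C, bond orders sum to 3 (valence 4) → 1 H
  atom 3: C, bond orders sum to 3 (valence 4) → 1 H
  atom 4: I (halogen, monovalent) → 0 H
  atom 5: C, bond orders sum to 2 (valence 4) → 2 H
  atom 6: C, bond orders sum to 3 (valence 4) → 1 H
  atom 7: C, bond orders sum to 1 (valence 4) → 3 H
  atom 8: C, bond orders sum to 3 (valence 4) → 1 H
  atom 9: C, bond orders sum to 2 (valence 4) → 2 H
  atom 10: O, bond orders sum to 1 (valence 2) → 1 H
Total hydrogens: 12.

12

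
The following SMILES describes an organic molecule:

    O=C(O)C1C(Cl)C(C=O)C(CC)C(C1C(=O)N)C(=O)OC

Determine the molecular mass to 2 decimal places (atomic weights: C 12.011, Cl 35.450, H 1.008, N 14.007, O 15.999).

319.74 g/mol

First, the molecular formula is C13H18ClNO6 (counting implicit H from valence).
  C: 13 × 12.011 = 156.143
  Cl: 1 × 35.450 = 35.450
  H: 18 × 1.008 = 18.144
  N: 1 × 14.007 = 14.007
  O: 6 × 15.999 = 95.994
Sum: 13×12.011 + 1×35.450 + 18×1.008 + 1×14.007 + 6×15.999 = 319.738 → 319.74 g/mol.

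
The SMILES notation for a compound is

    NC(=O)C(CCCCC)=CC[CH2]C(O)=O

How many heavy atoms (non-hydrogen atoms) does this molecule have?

Every atom symbol written in the SMILES (organic subset) is one heavy atom; implicit H are not written.
Heavy atoms by element → C:11, N:1, O:3.
Total: 15.

15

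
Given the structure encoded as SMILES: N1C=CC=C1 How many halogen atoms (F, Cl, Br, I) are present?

Scan the SMILES for the halogen motif — none present.

0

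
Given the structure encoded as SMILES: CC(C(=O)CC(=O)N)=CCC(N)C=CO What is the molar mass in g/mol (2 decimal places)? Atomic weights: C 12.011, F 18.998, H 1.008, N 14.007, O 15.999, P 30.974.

212.25 g/mol

First, the molecular formula is C10H16N2O3 (counting implicit H from valence).
  C: 10 × 12.011 = 120.110
  H: 16 × 1.008 = 16.128
  N: 2 × 14.007 = 28.014
  O: 3 × 15.999 = 47.997
Sum: 10×12.011 + 16×1.008 + 2×14.007 + 3×15.999 = 212.249 → 212.25 g/mol.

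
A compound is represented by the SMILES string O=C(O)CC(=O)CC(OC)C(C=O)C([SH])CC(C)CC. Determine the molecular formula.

C14H24O5S

Walk through each heavy atom and fill implicit hydrogens from standard valence (C 4, N 3, O 2, S 2, halogen 1):
  atom 1: O, bond orders sum to 2 (valence 2) → 0 H
  atom 2: C, bond orders sum to 4 (valence 4) → 0 H
  atom 3: O, bond orders sum to 1 (valence 2) → 1 H
  atom 4: C, bond orders sum to 2 (valence 4) → 2 H
  atom 5: C, bond orders sum to 4 (valence 4) → 0 H
  atom 6: O, bond orders sum to 2 (valence 2) → 0 H
  atom 7: C, bond orders sum to 2 (valence 4) → 2 H
  atom 8: C, bond orders sum to 3 (valence 4) → 1 H
  atom 9: O, bond orders sum to 2 (valence 2) → 0 H
  atom 10: C, bond orders sum to 1 (valence 4) → 3 H
  atom 11: C, bond orders sum to 3 (valence 4) → 1 H
  atom 12: C, bond orders sum to 3 (valence 4) → 1 H
  atom 13: O, bond orders sum to 2 (valence 2) → 0 H
  atom 14: C, bond orders sum to 3 (valence 4) → 1 H
  atom 15: S with explicit H count 1
  atom 16: C, bond orders sum to 2 (valence 4) → 2 H
  atom 17: C, bond orders sum to 3 (valence 4) → 1 H
  atom 18: C, bond orders sum to 1 (valence 4) → 3 H
  atom 19: C, bond orders sum to 2 (valence 4) → 2 H
  atom 20: C, bond orders sum to 1 (valence 4) → 3 H
Totals → C:14, H:24, O:5, S:1.
In Hill order: C14H24O5S.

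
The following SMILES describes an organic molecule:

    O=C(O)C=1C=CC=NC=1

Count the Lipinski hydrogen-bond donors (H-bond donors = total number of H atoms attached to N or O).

1

Donors: find every N or O and count the H atoms it carries.
  atom 1 (O): bond orders sum to 2 → 0 H
  atom 3 (O): bond orders sum to 1 → 1 H
  atom 8 (N): bond orders sum to 3 → 0 H
Lipinski HBD = 1.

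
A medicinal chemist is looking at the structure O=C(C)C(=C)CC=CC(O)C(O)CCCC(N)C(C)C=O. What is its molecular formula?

C16H27NO4

Walk through each heavy atom and fill implicit hydrogens from standard valence (C 4, N 3, O 2, S 2, halogen 1):
  atom 1: O, bond orders sum to 2 (valence 2) → 0 H
  atom 2: C, bond orders sum to 4 (valence 4) → 0 H
  atom 3: C, bond orders sum to 1 (valence 4) → 3 H
  atom 4: C, bond orders sum to 4 (valence 4) → 0 H
  atom 5: C, bond orders sum to 2 (valence 4) → 2 H
  atom 6: C, bond orders sum to 2 (valence 4) → 2 H
  atom 7: C, bond orders sum to 3 (valence 4) → 1 H
  atom 8: C, bond orders sum to 3 (valence 4) → 1 H
  atom 9: C, bond orders sum to 3 (valence 4) → 1 H
  atom 10: O, bond orders sum to 1 (valence 2) → 1 H
  atom 11: C, bond orders sum to 3 (valence 4) → 1 H
  atom 12: O, bond orders sum to 1 (valence 2) → 1 H
  atom 13: C, bond orders sum to 2 (valence 4) → 2 H
  atom 14: C, bond orders sum to 2 (valence 4) → 2 H
  atom 15: C, bond orders sum to 2 (valence 4) → 2 H
  atom 16: C, bond orders sum to 3 (valence 4) → 1 H
  atom 17: N, bond orders sum to 1 (valence 3) → 2 H
  atom 18: C, bond orders sum to 3 (valence 4) → 1 H
  atom 19: C, bond orders sum to 1 (valence 4) → 3 H
  atom 20: C, bond orders sum to 3 (valence 4) → 1 H
  atom 21: O, bond orders sum to 2 (valence 2) → 0 H
Totals → C:16, H:27, N:1, O:4.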